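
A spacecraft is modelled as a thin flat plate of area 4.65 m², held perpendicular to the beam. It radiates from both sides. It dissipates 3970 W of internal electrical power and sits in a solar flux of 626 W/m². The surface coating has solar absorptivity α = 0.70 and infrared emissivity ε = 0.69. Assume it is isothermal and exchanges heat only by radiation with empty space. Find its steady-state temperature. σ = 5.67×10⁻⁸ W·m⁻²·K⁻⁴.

T ≈ 358 K

At steady state, absorbed solar power + internal power = radiated power.
Absorbed: α·S·A_cross = 0.70·626·4.650 = 2038 W (cross-section A).
Total input = 2038 + 3970 = 6008 W.
Radiated: εσ·A_surf·T⁴ with A_surf = 2A = 9.300 m².
T⁴ = 6008/(0.69·5.67×10⁻⁸·9.300) = 1.651×10¹⁰ K⁴.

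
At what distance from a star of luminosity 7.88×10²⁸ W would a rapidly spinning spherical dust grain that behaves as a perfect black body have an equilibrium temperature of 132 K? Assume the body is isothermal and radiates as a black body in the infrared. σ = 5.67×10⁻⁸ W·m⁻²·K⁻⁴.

For an isothermal black-emitting sphere, (1−a)S·πr² = σ·4πr²·T⁴ ⇒ S = 4σT⁴/(1−a).
S = 4·5.67×10⁻⁸·(132)⁴/1.00 = 68.86 W/m².
Flux falls as S = L/(4πd²), so d = √(L/(4πS)) = √(7.88×10²⁸/(4π·68.86)).

d ≈ 9.54×10¹² m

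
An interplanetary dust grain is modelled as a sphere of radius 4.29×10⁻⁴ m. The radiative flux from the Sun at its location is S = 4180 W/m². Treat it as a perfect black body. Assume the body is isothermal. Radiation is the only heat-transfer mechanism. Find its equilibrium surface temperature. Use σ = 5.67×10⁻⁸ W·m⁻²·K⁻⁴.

T ≈ 368 K

At equilibrium, absorbed power = emitted power.
Absorbing cross-section = πr² = 5.782×10⁻⁷ m²; emitting surface = 4πr² = 2.313×10⁻⁶ m² (ratio 4).
S·A_cross = εσ·A_surf·T⁴  ⇒  T⁴ = S/(4σ).
T⁴ = 1.00·4180/(4·5.67×10⁻⁸) = 1.843×10¹⁰ K⁴.
T = (1.843×10¹⁰)^(1/4).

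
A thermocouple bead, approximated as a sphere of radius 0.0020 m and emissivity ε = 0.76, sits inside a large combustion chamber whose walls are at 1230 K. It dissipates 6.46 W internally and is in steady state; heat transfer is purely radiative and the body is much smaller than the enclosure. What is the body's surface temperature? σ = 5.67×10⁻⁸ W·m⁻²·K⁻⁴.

T ≈ 1520 K

For a small grey body in a large enclosure, net radiated power = εσA(T⁴ − T_w⁴).
Steady state: P = εσA(T⁴ − T_w⁴) with A = 4πr² = 5.027×10⁻⁵ m².
T⁴ = P/(εσA) + T_w⁴ = 6.46/(0.76·5.67×10⁻⁸·5.027×10⁻⁵) + (1230)⁴
    = 2.982×10¹² + 2.289×10¹² = 5.271×10¹² K⁴.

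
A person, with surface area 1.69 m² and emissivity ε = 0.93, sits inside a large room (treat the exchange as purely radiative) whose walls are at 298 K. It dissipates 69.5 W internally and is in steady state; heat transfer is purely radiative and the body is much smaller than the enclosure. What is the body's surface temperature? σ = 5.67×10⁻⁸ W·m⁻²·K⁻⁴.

T ≈ 305 K

For a small grey body in a large enclosure, net radiated power = εσA(T⁴ − T_w⁴).
Steady state: P = εσA(T⁴ − T_w⁴) with A = 1.69 m².
T⁴ = P/(εσA) + T_w⁴ = 69.5/(0.93·5.67×10⁻⁸·1.690) + (298)⁴
    = 7.799×10⁸ + 7.886×10⁹ = 8.666×10⁹ K⁴.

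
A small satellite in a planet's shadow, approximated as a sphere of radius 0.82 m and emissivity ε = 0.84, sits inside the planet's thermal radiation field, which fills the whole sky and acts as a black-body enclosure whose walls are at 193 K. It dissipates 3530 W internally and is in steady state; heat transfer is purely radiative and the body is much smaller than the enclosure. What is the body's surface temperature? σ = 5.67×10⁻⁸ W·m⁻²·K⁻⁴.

T ≈ 317 K

For a small grey body in a large enclosure, net radiated power = εσA(T⁴ − T_w⁴).
Steady state: P = εσA(T⁴ − T_w⁴) with A = 4πr² = 8.450 m².
T⁴ = P/(εσA) + T_w⁴ = 3530/(0.84·5.67×10⁻⁸·8.450) + (193)⁴
    = 8.772×10⁹ + 1.387×10⁹ = 1.016×10¹⁰ K⁴.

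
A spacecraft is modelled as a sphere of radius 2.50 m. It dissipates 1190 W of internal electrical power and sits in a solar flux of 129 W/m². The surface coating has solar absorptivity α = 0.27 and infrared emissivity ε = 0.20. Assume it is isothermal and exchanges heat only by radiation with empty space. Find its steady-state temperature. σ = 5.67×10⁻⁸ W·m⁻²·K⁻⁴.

At steady state, absorbed solar power + internal power = radiated power.
Absorbed: α·S·A_cross = 0.27·129·19.63 = 683.9 W (cross-section πr²).
Total input = 683.9 + 1190 = 1874 W.
Radiated: εσ·A_surf·T⁴ with A_surf = 4πr² = 78.54 m².
T⁴ = 1874/(0.20·5.67×10⁻⁸·78.54) = 2.104×10⁹ K⁴.

T ≈ 214 K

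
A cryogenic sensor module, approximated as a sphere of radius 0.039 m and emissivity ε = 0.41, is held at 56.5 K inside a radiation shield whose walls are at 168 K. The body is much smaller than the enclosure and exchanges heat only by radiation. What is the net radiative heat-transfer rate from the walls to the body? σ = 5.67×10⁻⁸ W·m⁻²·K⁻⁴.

P_net ≈ 0.349 W

For a small grey body in a large enclosure: P_net = εσA(T_body⁴ − T_wall⁴).
A = 4πr² = 0.01911 m²; T_body⁴ − T_wall⁴ = 1.019×10⁷ − 7.966×10⁸ = -7.864×10⁸ K⁴.
|P_net| = 0.41·5.67×10⁻⁸·0.01911·7.864×10⁸.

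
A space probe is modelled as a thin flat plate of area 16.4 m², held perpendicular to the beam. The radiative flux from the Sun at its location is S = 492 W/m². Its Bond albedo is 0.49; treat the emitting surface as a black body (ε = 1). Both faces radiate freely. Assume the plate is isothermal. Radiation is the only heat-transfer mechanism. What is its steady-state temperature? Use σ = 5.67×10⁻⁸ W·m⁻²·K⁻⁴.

At equilibrium, absorbed power = emitted power.
Absorbing cross-section = A = 16.40 m²; emitting surface = 2A = 32.80 m² (ratio 2).
(1−a)S·A_cross = εσ·A_surf·T⁴  ⇒  T⁴ = (1−a)S/(2σ).
T⁴ = 0.510·492/(2·5.67×10⁻⁸) = 2.213×10⁹ K⁴.
T = (2.213×10⁹)^(1/4).

T ≈ 217 K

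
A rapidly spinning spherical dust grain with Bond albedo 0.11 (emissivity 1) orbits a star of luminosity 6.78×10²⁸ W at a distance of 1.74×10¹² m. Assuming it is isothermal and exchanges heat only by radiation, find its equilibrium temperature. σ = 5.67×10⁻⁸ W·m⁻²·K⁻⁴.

T ≈ 289 K

First find the stellar flux at distance d: S = L/(4πd²) = 6.78×10²⁸/(4π·(1.74×10¹²)²) = 1782 W/m².
For an isothermal sphere, absorbed (1−a)S·πr² = emitted σ·4πr²·T⁴, so T⁴ = (1−a)S/(4σ).
T⁴ = 0.890·1782/(4·5.67×10⁻⁸) = 6.993×10⁹ K⁴.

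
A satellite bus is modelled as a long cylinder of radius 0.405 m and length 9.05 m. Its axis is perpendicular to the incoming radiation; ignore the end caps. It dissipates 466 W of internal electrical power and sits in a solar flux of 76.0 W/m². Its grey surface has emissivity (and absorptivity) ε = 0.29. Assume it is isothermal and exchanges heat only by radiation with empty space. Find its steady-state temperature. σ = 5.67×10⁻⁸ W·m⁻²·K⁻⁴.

At steady state, absorbed solar power + internal power = radiated power.
Absorbed: α·S·A_cross = 0.29·76.0·7.331 = 161.6 W (cross-section 2rL).
Total input = 161.6 + 466 = 627.6 W.
Radiated: εσ·A_surf·T⁴ with A_surf = 2πrL = 23.03 m².
T⁴ = 627.6/(0.29·5.67×10⁻⁸·23.03) = 1.657×10⁹ K⁴.

T ≈ 202 K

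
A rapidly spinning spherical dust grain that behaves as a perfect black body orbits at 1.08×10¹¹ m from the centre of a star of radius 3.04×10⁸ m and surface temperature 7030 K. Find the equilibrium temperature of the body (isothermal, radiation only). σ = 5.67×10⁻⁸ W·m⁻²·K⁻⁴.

The star's surface emits σT_*⁴; at distance d the flux is S = σT_*⁴(R_*/d)².
S = 5.67×10⁻⁸·(7030)⁴·(3.04×10⁸/1.08×10¹¹)² = 1097 W/m².
For an isothermal sphere T⁴ = (1−a)S/(4σ) = 4.838×10⁹ K⁴.

T ≈ 264 K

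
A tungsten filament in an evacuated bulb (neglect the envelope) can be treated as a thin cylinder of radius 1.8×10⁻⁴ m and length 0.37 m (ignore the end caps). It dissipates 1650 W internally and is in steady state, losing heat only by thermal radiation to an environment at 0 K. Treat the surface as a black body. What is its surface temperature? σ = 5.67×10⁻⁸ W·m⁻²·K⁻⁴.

Steady state: internal power = radiated power, P = εσA T⁴.
Radiating area A = 2πrL = 4.185×10⁻⁴ m².
T⁴ = P/(εσA) = 1650/(1.0·5.67×10⁻⁸·4.185×10⁻⁴) = 6.954×10¹³ K⁴.
T = (6.954×10¹³)^(1/4).

T ≈ 2890 K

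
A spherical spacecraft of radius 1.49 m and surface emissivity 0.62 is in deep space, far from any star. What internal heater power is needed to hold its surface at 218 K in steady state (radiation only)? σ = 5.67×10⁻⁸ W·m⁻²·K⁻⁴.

P ≈ 2220 W

P = εσ·4πr²·T⁴.
4πr² = 27.90 m²; T⁴ = 2.259×10⁹ K⁴.
P = 0.62·5.67×10⁻⁸·27.90·2.259×10⁹.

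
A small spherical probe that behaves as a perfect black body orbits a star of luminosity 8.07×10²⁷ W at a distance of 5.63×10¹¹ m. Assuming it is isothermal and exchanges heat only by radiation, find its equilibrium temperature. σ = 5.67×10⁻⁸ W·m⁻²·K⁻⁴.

First find the stellar flux at distance d: S = L/(4πd²) = 8.07×10²⁷/(4π·(5.63×10¹¹)²) = 2026 W/m².
For an isothermal sphere, absorbed (1−a)S·πr² = emitted σ·4πr²·T⁴, so T⁴ = (1−a)S/(4σ).
T⁴ = 1.00·2026/(4·5.67×10⁻⁸) = 8.933×10⁹ K⁴.

T ≈ 307 K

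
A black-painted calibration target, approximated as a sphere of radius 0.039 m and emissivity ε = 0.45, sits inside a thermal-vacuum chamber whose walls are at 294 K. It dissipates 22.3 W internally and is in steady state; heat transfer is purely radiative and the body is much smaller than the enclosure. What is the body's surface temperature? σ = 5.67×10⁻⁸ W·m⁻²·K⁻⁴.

T ≈ 480 K

For a small grey body in a large enclosure, net radiated power = εσA(T⁴ − T_w⁴).
Steady state: P = εσA(T⁴ − T_w⁴) with A = 4πr² = 0.01911 m².
T⁴ = P/(εσA) + T_w⁴ = 22.3/(0.45·5.67×10⁻⁸·0.01911) + (294)⁴
    = 4.573×10¹⁰ + 7.471×10⁹ = 5.320×10¹⁰ K⁴.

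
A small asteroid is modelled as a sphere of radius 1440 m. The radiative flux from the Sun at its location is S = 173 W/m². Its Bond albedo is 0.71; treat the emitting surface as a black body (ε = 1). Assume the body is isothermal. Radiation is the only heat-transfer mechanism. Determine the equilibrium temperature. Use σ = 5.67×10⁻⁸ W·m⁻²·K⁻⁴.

T ≈ 122 K

At equilibrium, absorbed power = emitted power.
Absorbing cross-section = πr² = 6.514×10⁶ m²; emitting surface = 4πr² = 2.606×10⁷ m² (ratio 4).
(1−a)S·A_cross = εσ·A_surf·T⁴  ⇒  T⁴ = (1−a)S/(4σ).
T⁴ = 0.290·173/(4·5.67×10⁻⁸) = 2.212×10⁸ K⁴.
T = (2.212×10⁸)^(1/4).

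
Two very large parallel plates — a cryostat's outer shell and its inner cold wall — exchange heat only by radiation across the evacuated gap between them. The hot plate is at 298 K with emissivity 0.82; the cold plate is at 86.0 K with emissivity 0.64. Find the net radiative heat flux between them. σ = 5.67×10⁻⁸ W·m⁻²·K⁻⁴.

q ≈ 249 W/m²

For two infinite grey parallel plates, q = σ(T₁⁴ − T₂⁴)/(1/ε₁ + 1/ε₂ − 1).
T₁⁴ − T₂⁴ = 7.886×10⁹ − 5.470×10⁷ = 7.831×10⁹ K⁴.
1/ε₁ + 1/ε₂ − 1 = 1.220 + 1.562 − 1 = 1.782.
q = 5.67×10⁻⁸ × 7.831×10⁹ / 1.782.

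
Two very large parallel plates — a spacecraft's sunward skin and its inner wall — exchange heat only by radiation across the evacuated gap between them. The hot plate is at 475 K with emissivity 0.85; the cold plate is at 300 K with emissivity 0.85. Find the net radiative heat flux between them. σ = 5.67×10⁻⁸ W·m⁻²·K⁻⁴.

For two infinite grey parallel plates, q = σ(T₁⁴ − T₂⁴)/(1/ε₁ + 1/ε₂ − 1).
T₁⁴ − T₂⁴ = 5.091×10¹⁰ − 8.100×10⁹ = 4.281×10¹⁰ K⁴.
1/ε₁ + 1/ε₂ − 1 = 1.176 + 1.176 − 1 = 1.353.
q = 5.67×10⁻⁸ × 4.281×10¹⁰ / 1.353.

q ≈ 1790 W/m²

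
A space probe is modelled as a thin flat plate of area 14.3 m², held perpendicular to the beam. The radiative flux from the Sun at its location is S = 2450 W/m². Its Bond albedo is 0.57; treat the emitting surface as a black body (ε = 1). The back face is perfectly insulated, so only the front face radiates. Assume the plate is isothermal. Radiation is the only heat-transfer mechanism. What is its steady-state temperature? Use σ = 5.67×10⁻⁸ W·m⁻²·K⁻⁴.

T ≈ 369 K

At equilibrium, absorbed power = emitted power.
Absorbing cross-section = A = 14.30 m²; emitting surface = A = 14.30 m² (ratio 1).
(1−a)S·A_cross = εσ·A_surf·T⁴  ⇒  T⁴ = (1−a)S/(1σ).
T⁴ = 0.430·2450/(1·5.67×10⁻⁸) = 1.858×10¹⁰ K⁴.
T = (1.858×10¹⁰)^(1/4).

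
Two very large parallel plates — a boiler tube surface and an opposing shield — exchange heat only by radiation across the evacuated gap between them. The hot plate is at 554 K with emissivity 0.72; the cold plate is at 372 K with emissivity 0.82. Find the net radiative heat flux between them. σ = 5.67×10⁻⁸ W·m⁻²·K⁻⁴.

q ≈ 2650 W/m²

For two infinite grey parallel plates, q = σ(T₁⁴ − T₂⁴)/(1/ε₁ + 1/ε₂ − 1).
T₁⁴ − T₂⁴ = 9.420×10¹⁰ − 1.915×10¹⁰ = 7.505×10¹⁰ K⁴.
1/ε₁ + 1/ε₂ − 1 = 1.389 + 1.220 − 1 = 1.608.
q = 5.67×10⁻⁸ × 7.505×10¹⁰ / 1.608.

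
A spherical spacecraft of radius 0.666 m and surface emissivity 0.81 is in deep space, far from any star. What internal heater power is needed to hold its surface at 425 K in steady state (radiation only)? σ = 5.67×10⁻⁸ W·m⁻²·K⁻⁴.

P = εσ·4πr²·T⁴.
4πr² = 5.574 m²; T⁴ = 3.263×10¹⁰ K⁴.
P = 0.81·5.67×10⁻⁸·5.574·3.263×10¹⁰.

P ≈ 8350 W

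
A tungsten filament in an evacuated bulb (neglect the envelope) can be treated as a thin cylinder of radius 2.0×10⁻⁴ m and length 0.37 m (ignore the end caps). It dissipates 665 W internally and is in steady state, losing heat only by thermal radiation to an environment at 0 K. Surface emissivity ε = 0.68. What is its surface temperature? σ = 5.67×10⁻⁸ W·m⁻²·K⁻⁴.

T ≈ 2470 K

Steady state: internal power = radiated power, P = εσA T⁴.
Radiating area A = 2πrL = 4.650×10⁻⁴ m².
T⁴ = P/(εσA) = 665/(0.68·5.67×10⁻⁸·4.650×10⁻⁴) = 3.710×10¹³ K⁴.
T = (3.710×10¹³)^(1/4).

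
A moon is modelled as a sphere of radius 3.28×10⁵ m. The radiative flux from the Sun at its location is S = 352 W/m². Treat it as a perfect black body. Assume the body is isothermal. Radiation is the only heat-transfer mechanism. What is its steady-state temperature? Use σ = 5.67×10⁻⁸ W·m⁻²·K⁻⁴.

At equilibrium, absorbed power = emitted power.
Absorbing cross-section = πr² = 3.380×10¹¹ m²; emitting surface = 4πr² = 1.352×10¹² m² (ratio 4).
S·A_cross = εσ·A_surf·T⁴  ⇒  T⁴ = S/(4σ).
T⁴ = 1.00·352/(4·5.67×10⁻⁸) = 1.552×10⁹ K⁴.
T = (1.552×10⁹)^(1/4).

T ≈ 198 K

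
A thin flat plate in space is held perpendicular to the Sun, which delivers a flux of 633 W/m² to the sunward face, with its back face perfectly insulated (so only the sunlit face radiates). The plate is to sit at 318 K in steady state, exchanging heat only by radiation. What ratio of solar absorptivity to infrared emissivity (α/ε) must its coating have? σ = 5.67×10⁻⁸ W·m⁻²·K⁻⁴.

Balance: αS·A = εσ·1A·T⁴ ⇒ α/ε = σT⁴/S.
α/ε = 5.67×10⁻⁸·(318)⁴/633 = 5.67×10⁻⁸·1.023×10¹⁰/633.

α/ε ≈ 0.916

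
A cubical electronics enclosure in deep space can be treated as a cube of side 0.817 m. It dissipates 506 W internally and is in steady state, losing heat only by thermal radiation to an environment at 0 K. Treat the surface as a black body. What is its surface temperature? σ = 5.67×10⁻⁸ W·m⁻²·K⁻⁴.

Steady state: internal power = radiated power, P = εσA T⁴.
Radiating area A = 6L² = 4.005 m².
T⁴ = P/(εσA) = 506/(1.0·5.67×10⁻⁸·4.005) = 2.228×10⁹ K⁴.
T = (2.228×10⁹)^(1/4).

T ≈ 217 K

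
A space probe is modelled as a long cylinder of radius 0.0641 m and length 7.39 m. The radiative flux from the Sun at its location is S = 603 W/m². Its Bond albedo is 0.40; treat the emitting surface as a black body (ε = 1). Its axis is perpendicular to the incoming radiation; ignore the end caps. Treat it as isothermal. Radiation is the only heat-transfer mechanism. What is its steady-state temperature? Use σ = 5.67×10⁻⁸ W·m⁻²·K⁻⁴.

At equilibrium, absorbed power = emitted power.
Absorbing cross-section = 2rL = 0.9474 m²; emitting surface = 2πrL = 2.976 m² (ratio π).
(1−a)S·A_cross = εσ·A_surf·T⁴  ⇒  T⁴ = (1−a)S/(πσ).
T⁴ = 0.600·603/(π·5.67×10⁻⁸) = 2.031×10⁹ K⁴.
T = (2.031×10⁹)^(1/4).

T ≈ 212 K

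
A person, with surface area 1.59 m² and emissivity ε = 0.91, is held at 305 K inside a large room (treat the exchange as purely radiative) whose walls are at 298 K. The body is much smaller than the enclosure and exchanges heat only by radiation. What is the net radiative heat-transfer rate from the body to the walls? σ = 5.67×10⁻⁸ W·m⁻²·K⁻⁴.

P_net ≈ 63.0 W

For a small grey body in a large enclosure: P_net = εσA(T_body⁴ − T_wall⁴).
A = 1.59 m²; T_body⁴ − T_wall⁴ = 8.654×10⁹ − 7.886×10⁹ = 7.675×10⁸ K⁴.
|P_net| = 0.91·5.67×10⁻⁸·1.590·7.675×10⁸.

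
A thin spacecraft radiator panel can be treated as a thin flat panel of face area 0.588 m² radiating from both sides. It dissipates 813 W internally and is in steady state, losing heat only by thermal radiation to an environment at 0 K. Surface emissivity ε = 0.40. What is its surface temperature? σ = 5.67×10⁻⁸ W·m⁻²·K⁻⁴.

T ≈ 418 K

Steady state: internal power = radiated power, P = εσA T⁴.
Radiating area A = 2·0.588 = 1.176 m².
T⁴ = P/(εσA) = 813/(0.40·5.67×10⁻⁸·1.176) = 3.048×10¹⁰ K⁴.
T = (3.048×10¹⁰)^(1/4).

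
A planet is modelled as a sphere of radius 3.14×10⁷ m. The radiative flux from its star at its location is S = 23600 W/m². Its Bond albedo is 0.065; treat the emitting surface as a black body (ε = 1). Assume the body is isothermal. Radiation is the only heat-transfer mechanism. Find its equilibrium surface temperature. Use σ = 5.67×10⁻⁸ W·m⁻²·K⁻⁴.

T ≈ 558 K

At equilibrium, absorbed power = emitted power.
Absorbing cross-section = πr² = 3.097×10¹⁵ m²; emitting surface = 4πr² = 1.239×10¹⁶ m² (ratio 4).
(1−a)S·A_cross = εσ·A_surf·T⁴  ⇒  T⁴ = (1−a)S/(4σ).
T⁴ = 0.935·23600/(4·5.67×10⁻⁸) = 9.729×10¹⁰ K⁴.
T = (9.729×10¹⁰)^(1/4).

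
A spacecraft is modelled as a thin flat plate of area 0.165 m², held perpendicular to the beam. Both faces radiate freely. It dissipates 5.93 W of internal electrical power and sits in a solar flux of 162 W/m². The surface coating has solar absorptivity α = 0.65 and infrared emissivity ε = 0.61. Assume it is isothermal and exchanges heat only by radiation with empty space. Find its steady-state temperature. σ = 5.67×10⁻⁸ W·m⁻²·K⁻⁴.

T ≈ 213 K

At steady state, absorbed solar power + internal power = radiated power.
Absorbed: α·S·A_cross = 0.65·162·0.1650 = 17.37 W (cross-section A).
Total input = 17.37 + 5.93 = 23.30 W.
Radiated: εσ·A_surf·T⁴ with A_surf = 2A = 0.3300 m².
T⁴ = 23.30/(0.61·5.67×10⁻⁸·0.3300) = 2.042×10⁹ K⁴.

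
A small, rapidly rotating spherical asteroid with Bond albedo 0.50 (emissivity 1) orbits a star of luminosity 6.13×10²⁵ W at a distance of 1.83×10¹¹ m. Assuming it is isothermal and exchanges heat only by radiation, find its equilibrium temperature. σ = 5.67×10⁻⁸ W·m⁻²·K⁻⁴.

First find the stellar flux at distance d: S = L/(4πd²) = 6.13×10²⁵/(4π·(1.83×10¹¹)²) = 145.7 W/m².
For an isothermal sphere, absorbed (1−a)S·πr² = emitted σ·4πr²·T⁴, so T⁴ = (1−a)S/(4σ).
T⁴ = 0.500·145.7/(4·5.67×10⁻⁸) = 3.211×10⁸ K⁴.

T ≈ 134 K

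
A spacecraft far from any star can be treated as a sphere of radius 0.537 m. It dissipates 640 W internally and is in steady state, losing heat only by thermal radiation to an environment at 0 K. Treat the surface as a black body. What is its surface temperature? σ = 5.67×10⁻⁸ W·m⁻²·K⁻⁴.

T ≈ 236 K

Steady state: internal power = radiated power, P = εσA T⁴.
Radiating area A = 4πr² = 3.624 m².
T⁴ = P/(εσA) = 640/(1.0·5.67×10⁻⁸·3.624) = 3.115×10⁹ K⁴.
T = (3.115×10⁹)^(1/4).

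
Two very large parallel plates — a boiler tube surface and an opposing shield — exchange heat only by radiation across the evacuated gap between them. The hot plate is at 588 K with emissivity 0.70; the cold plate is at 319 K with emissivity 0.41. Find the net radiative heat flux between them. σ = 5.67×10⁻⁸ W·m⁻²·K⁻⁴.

q ≈ 2160 W/m²

For two infinite grey parallel plates, q = σ(T₁⁴ − T₂⁴)/(1/ε₁ + 1/ε₂ − 1).
T₁⁴ − T₂⁴ = 1.195×10¹¹ − 1.036×10¹⁰ = 1.092×10¹¹ K⁴.
1/ε₁ + 1/ε₂ − 1 = 1.429 + 2.439 − 1 = 2.868.
q = 5.67×10⁻⁸ × 1.092×10¹¹ / 2.868.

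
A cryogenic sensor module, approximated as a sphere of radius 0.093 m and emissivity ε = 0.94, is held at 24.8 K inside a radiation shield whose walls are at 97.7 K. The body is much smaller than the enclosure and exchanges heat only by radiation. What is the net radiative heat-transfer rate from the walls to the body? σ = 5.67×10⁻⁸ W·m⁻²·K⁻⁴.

For a small grey body in a large enclosure: P_net = εσA(T_body⁴ − T_wall⁴).
A = 4πr² = 0.1087 m²; T_body⁴ − T_wall⁴ = 3.783×10⁵ − 9.111×10⁷ = -9.073×10⁷ K⁴.
|P_net| = 0.94·5.67×10⁻⁸·0.1087·9.073×10⁷.

P_net ≈ 0.526 W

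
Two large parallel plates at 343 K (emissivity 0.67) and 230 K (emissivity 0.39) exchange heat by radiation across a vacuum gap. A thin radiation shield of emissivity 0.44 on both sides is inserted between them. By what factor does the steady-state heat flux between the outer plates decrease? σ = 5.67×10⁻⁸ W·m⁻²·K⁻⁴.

Without shield: q₀ = σΔ(T⁴)/(1/ε₁+1/ε₂−1) with denominator 3.057.
With shield the two gaps are in series; the resistances add: (1/ε₁+1/ε_s−1)+(1/ε_s+1/ε₂−1) = 2.765+3.837 = 6.602.
Heat-flux ratio q₀/q = 6.602/3.057.

factor ≈ 2.16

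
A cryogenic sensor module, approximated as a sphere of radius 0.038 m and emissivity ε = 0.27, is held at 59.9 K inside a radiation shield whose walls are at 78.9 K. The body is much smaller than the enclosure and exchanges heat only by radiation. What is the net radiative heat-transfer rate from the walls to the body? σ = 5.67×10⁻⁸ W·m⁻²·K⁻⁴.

P_net ≈ 0.00719 W

For a small grey body in a large enclosure: P_net = εσA(T_body⁴ − T_wall⁴).
A = 4πr² = 0.01815 m²; T_body⁴ − T_wall⁴ = 1.287×10⁷ − 3.875×10⁷ = -2.588×10⁷ K⁴.
|P_net| = 0.27·5.67×10⁻⁸·0.01815·2.588×10⁷.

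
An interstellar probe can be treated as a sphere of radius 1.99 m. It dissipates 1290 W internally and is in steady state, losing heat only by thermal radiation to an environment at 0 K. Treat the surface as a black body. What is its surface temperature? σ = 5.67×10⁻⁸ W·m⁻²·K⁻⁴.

Steady state: internal power = radiated power, P = εσA T⁴.
Radiating area A = 4πr² = 49.76 m².
T⁴ = P/(εσA) = 1290/(1.0·5.67×10⁻⁸·49.76) = 4.572×10⁸ K⁴.
T = (4.572×10⁸)^(1/4).

T ≈ 146 K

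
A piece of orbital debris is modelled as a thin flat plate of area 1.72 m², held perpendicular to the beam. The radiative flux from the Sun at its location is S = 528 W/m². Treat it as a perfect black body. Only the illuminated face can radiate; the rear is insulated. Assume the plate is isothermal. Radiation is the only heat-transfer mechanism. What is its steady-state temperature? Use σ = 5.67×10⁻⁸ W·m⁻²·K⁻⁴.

T ≈ 311 K

At equilibrium, absorbed power = emitted power.
Absorbing cross-section = A = 1.720 m²; emitting surface = A = 1.720 m² (ratio 1).
S·A_cross = εσ·A_surf·T⁴  ⇒  T⁴ = S/(1σ).
T⁴ = 1.00·528/(1·5.67×10⁻⁸) = 9.312×10⁹ K⁴.
T = (9.312×10⁹)^(1/4).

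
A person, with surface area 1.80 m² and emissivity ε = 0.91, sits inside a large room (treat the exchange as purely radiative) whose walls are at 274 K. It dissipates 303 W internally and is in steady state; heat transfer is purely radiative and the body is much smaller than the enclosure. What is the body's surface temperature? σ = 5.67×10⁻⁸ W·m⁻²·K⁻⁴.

For a small grey body in a large enclosure, net radiated power = εσA(T⁴ − T_w⁴).
Steady state: P = εσA(T⁴ − T_w⁴) with A = 1.80 m².
T⁴ = P/(εσA) + T_w⁴ = 303/(0.91·5.67×10⁻⁸·1.800) + (274)⁴
    = 3.262×10⁹ + 5.636×10⁹ = 8.899×10⁹ K⁴.

T ≈ 307 K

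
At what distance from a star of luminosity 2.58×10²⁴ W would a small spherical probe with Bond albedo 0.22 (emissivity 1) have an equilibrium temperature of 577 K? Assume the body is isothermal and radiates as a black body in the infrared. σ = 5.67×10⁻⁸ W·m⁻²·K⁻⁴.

d ≈ 2.52×10⁹ m

For an isothermal black-emitting sphere, (1−a)S·πr² = σ·4πr²·T⁴ ⇒ S = 4σT⁴/(1−a).
S = 4·5.67×10⁻⁸·(577)⁴/0.780 = 32230 W/m².
Flux falls as S = L/(4πd²), so d = √(L/(4πS)) = √(2.58×10²⁴/(4π·32230)).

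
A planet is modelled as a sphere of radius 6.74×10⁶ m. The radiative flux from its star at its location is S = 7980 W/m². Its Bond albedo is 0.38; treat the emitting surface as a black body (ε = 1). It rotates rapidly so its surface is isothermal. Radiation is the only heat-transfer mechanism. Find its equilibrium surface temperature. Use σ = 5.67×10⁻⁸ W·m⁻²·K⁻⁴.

At equilibrium, absorbed power = emitted power.
Absorbing cross-section = πr² = 1.427×10¹⁴ m²; emitting surface = 4πr² = 5.709×10¹⁴ m² (ratio 4).
(1−a)S·A_cross = εσ·A_surf·T⁴  ⇒  T⁴ = (1−a)S/(4σ).
T⁴ = 0.620·7980/(4·5.67×10⁻⁸) = 2.181×10¹⁰ K⁴.
T = (2.181×10¹⁰)^(1/4).

T ≈ 384 K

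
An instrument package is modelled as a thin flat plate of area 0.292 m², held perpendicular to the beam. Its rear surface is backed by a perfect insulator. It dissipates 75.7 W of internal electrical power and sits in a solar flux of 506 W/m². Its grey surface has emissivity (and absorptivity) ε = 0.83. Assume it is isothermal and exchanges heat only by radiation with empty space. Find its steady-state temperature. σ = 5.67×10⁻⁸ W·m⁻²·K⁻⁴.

At steady state, absorbed solar power + internal power = radiated power.
Absorbed: α·S·A_cross = 0.83·506·0.2920 = 122.6 W (cross-section A).
Total input = 122.6 + 75.7 = 198.3 W.
Radiated: εσ·A_surf·T⁴ with A_surf = A = 0.2920 m².
T⁴ = 198.3/(0.83·5.67×10⁻⁸·0.2920) = 1.443×10¹⁰ K⁴.

T ≈ 347 K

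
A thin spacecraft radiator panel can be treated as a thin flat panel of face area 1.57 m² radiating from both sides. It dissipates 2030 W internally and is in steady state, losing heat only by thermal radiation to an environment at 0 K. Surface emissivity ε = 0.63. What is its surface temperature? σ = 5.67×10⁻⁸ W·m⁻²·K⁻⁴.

T ≈ 367 K

Steady state: internal power = radiated power, P = εσA T⁴.
Radiating area A = 2·1.57 = 3.140 m².
T⁴ = P/(εσA) = 2030/(0.63·5.67×10⁻⁸·3.140) = 1.810×10¹⁰ K⁴.
T = (1.810×10¹⁰)^(1/4).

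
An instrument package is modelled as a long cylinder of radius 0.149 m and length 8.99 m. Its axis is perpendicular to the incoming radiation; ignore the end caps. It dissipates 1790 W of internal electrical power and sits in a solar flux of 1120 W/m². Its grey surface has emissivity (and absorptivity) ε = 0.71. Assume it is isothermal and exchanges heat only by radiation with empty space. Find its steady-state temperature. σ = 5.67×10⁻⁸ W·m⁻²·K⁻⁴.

T ≈ 328 K

At steady state, absorbed solar power + internal power = radiated power.
Absorbed: α·S·A_cross = 0.71·1120·2.679 = 2130 W (cross-section 2rL).
Total input = 2130 + 1790 = 3920 W.
Radiated: εσ·A_surf·T⁴ with A_surf = 2πrL = 8.416 m².
T⁴ = 3920/(0.71·5.67×10⁻⁸·8.416) = 1.157×10¹⁰ K⁴.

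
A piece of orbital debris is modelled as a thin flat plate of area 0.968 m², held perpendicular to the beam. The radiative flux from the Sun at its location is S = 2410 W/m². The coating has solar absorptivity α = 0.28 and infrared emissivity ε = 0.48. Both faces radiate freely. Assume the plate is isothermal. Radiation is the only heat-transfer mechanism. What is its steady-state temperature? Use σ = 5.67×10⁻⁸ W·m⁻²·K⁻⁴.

T ≈ 334 K

At equilibrium, absorbed power = emitted power.
Absorbing cross-section = A = 0.9680 m²; emitting surface = 2A = 1.936 m² (ratio 2).
αS·A_cross = εσ·A_surf·T⁴  ⇒  T⁴ = αS/(ε·2σ).
T⁴ = 0.280·2410/(0.48·2·5.67×10⁻⁸) = 1.240×10¹⁰ K⁴.
T = (1.240×10¹⁰)^(1/4).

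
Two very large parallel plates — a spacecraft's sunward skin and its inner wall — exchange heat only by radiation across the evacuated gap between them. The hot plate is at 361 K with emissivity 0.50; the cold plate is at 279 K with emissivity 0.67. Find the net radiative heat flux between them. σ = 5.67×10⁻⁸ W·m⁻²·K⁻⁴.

q ≈ 249 W/m²

For two infinite grey parallel plates, q = σ(T₁⁴ − T₂⁴)/(1/ε₁ + 1/ε₂ − 1).
T₁⁴ − T₂⁴ = 1.698×10¹⁰ − 6.059×10⁹ = 1.092×10¹⁰ K⁴.
1/ε₁ + 1/ε₂ − 1 = 2.000 + 1.493 − 1 = 2.493.
q = 5.67×10⁻⁸ × 1.092×10¹⁰ / 2.493.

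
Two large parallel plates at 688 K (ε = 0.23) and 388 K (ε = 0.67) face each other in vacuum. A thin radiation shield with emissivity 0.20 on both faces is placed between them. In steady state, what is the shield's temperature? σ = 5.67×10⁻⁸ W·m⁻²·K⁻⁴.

T_s ≈ 566 K

In steady state the net flux on the hot side equals that on the cold side.
σ(T₁⁴−T_s⁴)/D₁ = σ(T_s⁴−T₂⁴)/D₂, with D₁ = 1/ε₁+1/ε_s−1 = 8.348, D₂ = 1/ε_s+1/ε₂−1 = 5.493.
Solve for T_s⁴: T_s⁴ = (D₂·T₁⁴ + D₁·T₂⁴)/(D₁+D₂) = 1.026×10¹¹ K⁴.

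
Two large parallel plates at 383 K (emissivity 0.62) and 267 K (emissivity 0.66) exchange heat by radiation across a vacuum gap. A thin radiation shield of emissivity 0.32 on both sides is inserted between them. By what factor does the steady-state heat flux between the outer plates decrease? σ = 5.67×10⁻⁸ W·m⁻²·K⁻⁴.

Without shield: q₀ = σΔ(T⁴)/(1/ε₁+1/ε₂−1) with denominator 2.128.
With shield the two gaps are in series; the resistances add: (1/ε₁+1/ε_s−1)+(1/ε_s+1/ε₂−1) = 3.738+3.640 = 7.378.
Heat-flux ratio q₀/q = 7.378/2.128.

factor ≈ 3.47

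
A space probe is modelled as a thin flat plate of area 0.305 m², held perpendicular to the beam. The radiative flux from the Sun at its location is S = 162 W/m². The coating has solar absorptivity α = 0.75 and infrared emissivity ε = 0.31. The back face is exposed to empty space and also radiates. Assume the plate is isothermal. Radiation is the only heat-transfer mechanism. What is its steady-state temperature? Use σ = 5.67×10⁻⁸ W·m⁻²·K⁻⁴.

At equilibrium, absorbed power = emitted power.
Absorbing cross-section = A = 0.3050 m²; emitting surface = 2A = 0.6100 m² (ratio 2).
αS·A_cross = εσ·A_surf·T⁴  ⇒  T⁴ = αS/(ε·2σ).
T⁴ = 0.750·162/(0.31·2·5.67×10⁻⁸) = 3.456×10⁹ K⁴.
T = (3.456×10⁹)^(1/4).

T ≈ 242 K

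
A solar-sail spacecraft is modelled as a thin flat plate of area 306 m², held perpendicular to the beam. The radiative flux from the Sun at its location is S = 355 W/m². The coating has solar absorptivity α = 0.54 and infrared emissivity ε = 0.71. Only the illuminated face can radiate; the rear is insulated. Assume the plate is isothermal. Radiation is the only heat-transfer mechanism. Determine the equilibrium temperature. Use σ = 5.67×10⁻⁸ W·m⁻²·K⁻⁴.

At equilibrium, absorbed power = emitted power.
Absorbing cross-section = A = 306.0 m²; emitting surface = A = 306.0 m² (ratio 1).
αS·A_cross = εσ·A_surf·T⁴  ⇒  T⁴ = αS/(ε·1σ).
T⁴ = 0.540·355/(0.71·1·5.67×10⁻⁸) = 4.762×10⁹ K⁴.
T = (4.762×10⁹)^(1/4).

T ≈ 263 K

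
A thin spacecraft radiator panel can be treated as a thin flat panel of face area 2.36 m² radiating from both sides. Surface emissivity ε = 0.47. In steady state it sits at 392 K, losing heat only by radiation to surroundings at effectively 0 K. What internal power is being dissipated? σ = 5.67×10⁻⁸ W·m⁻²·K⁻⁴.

P ≈ 2970 W

Steady state: P = εσA T⁴.
A = 2·2.36 = 4.720 m²; T⁴ = (392)⁴ = 2.361×10¹⁰ K⁴.
P = 0.47 × 5.67×10⁻⁸ × 4.720 × 2.361×10¹⁰.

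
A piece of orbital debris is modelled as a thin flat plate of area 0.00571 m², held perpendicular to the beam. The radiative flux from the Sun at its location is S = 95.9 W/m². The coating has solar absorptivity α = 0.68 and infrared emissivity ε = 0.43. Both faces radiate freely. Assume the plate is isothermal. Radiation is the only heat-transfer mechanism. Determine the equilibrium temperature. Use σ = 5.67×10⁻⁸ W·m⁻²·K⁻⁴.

T ≈ 191 K

At equilibrium, absorbed power = emitted power.
Absorbing cross-section = A = 0.005710 m²; emitting surface = 2A = 0.01142 m² (ratio 2).
αS·A_cross = εσ·A_surf·T⁴  ⇒  T⁴ = αS/(ε·2σ).
T⁴ = 0.680·95.9/(0.43·2·5.67×10⁻⁸) = 1.337×10⁹ K⁴.
T = (1.337×10⁹)^(1/4).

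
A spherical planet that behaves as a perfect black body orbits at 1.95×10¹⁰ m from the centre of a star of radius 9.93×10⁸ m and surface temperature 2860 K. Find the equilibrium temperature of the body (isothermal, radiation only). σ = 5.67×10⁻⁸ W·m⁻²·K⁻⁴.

T ≈ 456 K

The star's surface emits σT_*⁴; at distance d the flux is S = σT_*⁴(R_*/d)².
S = 5.67×10⁻⁸·(2860)⁴·(9.93×10⁸/1.95×10¹⁰)² = 9837 W/m².
For an isothermal sphere T⁴ = (1−a)S/(4σ) = 4.337×10¹⁰ K⁴.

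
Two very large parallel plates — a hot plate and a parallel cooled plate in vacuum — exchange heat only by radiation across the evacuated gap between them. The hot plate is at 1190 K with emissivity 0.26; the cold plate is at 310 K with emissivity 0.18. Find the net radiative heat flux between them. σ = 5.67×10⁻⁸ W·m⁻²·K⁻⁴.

For two infinite grey parallel plates, q = σ(T₁⁴ − T₂⁴)/(1/ε₁ + 1/ε₂ − 1).
T₁⁴ − T₂⁴ = 2.005×10¹² − 9.235×10⁹ = 1.996×10¹² K⁴.
1/ε₁ + 1/ε₂ − 1 = 3.846 + 5.556 − 1 = 8.402.
q = 5.67×10⁻⁸ × 1.996×10¹² / 8.402.

q ≈ 13500 W/m²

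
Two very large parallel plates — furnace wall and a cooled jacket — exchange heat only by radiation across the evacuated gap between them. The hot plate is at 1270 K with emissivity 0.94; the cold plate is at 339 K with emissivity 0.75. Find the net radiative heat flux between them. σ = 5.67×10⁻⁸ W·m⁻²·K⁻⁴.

For two infinite grey parallel plates, q = σ(T₁⁴ − T₂⁴)/(1/ε₁ + 1/ε₂ − 1).
T₁⁴ − T₂⁴ = 2.601×10¹² − 1.321×10¹⁰ = 2.588×10¹² K⁴.
1/ε₁ + 1/ε₂ − 1 = 1.064 + 1.333 − 1 = 1.397.
q = 5.67×10⁻⁸ × 2.588×10¹² / 1.397.

q ≈ 1.05×10⁵ W/m²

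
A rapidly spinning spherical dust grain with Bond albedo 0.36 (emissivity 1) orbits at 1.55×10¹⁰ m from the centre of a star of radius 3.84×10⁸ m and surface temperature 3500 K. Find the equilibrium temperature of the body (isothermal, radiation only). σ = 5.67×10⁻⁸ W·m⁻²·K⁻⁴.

The star's surface emits σT_*⁴; at distance d the flux is S = σT_*⁴(R_*/d)².
S = 5.67×10⁻⁸·(3500)⁴·(3.84×10⁸/1.55×10¹⁰)² = 5222 W/m².
For an isothermal sphere T⁴ = (1−a)S/(4σ) = 1.474×10¹⁰ K⁴.

T ≈ 348 K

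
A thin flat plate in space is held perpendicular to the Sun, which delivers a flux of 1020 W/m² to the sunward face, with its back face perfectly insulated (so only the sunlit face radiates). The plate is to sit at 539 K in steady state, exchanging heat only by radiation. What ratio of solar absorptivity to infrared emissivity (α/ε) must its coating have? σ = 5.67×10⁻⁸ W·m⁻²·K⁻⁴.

α/ε ≈ 4.69

Balance: αS·A = εσ·1A·T⁴ ⇒ α/ε = σT⁴/S.
α/ε = 5.67×10⁻⁸·(539)⁴/1020 = 5.67×10⁻⁸·8.440×10¹⁰/1020.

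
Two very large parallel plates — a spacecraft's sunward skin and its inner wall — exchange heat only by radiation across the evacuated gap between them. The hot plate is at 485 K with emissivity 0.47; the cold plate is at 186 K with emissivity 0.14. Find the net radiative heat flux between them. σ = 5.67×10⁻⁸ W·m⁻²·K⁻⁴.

q ≈ 371 W/m²

For two infinite grey parallel plates, q = σ(T₁⁴ − T₂⁴)/(1/ε₁ + 1/ε₂ − 1).
T₁⁴ − T₂⁴ = 5.533×10¹⁰ − 1.197×10⁹ = 5.413×10¹⁰ K⁴.
1/ε₁ + 1/ε₂ − 1 = 2.128 + 7.143 − 1 = 8.271.
q = 5.67×10⁻⁸ × 5.413×10¹⁰ / 8.271.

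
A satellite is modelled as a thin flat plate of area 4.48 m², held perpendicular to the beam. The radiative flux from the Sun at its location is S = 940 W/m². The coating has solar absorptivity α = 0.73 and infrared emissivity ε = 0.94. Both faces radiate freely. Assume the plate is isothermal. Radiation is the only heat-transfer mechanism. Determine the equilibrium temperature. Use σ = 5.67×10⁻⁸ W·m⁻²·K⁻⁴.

At equilibrium, absorbed power = emitted power.
Absorbing cross-section = A = 4.480 m²; emitting surface = 2A = 8.960 m² (ratio 2).
αS·A_cross = εσ·A_surf·T⁴  ⇒  T⁴ = αS/(ε·2σ).
T⁴ = 0.730·940/(0.94·2·5.67×10⁻⁸) = 6.437×10⁹ K⁴.
T = (6.437×10⁹)^(1/4).

T ≈ 283 K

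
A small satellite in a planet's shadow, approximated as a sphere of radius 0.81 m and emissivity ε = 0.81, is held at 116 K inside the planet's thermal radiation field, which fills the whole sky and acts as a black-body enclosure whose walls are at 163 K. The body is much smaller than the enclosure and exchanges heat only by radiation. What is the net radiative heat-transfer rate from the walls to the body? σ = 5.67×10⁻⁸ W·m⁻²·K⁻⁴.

P_net ≈ 199 W

For a small grey body in a large enclosure: P_net = εσA(T_body⁴ − T_wall⁴).
A = 4πr² = 8.245 m²; T_body⁴ − T_wall⁴ = 1.811×10⁸ − 7.059×10⁸ = -5.248×10⁸ K⁴.
|P_net| = 0.81·5.67×10⁻⁸·8.245·5.248×10⁸.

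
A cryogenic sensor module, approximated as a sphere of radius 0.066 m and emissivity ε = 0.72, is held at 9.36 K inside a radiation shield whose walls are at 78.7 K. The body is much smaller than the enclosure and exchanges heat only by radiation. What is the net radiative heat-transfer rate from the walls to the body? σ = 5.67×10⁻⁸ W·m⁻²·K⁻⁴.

P_net ≈ 0.0857 W

For a small grey body in a large enclosure: P_net = εσA(T_body⁴ − T_wall⁴).
A = 4πr² = 0.05474 m²; T_body⁴ − T_wall⁴ = 7675 − 3.836×10⁷ = -3.835×10⁷ K⁴.
|P_net| = 0.72·5.67×10⁻⁸·0.05474·3.835×10⁷.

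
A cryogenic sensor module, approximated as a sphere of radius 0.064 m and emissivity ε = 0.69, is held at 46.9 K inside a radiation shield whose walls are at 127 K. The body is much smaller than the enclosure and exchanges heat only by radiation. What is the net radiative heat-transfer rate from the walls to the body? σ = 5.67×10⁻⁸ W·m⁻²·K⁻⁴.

P_net ≈ 0.514 W

For a small grey body in a large enclosure: P_net = εσA(T_body⁴ − T_wall⁴).
A = 4πr² = 0.05147 m²; T_body⁴ − T_wall⁴ = 4.838×10⁶ − 2.601×10⁸ = -2.553×10⁸ K⁴.
|P_net| = 0.69·5.67×10⁻⁸·0.05147·2.553×10⁸.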